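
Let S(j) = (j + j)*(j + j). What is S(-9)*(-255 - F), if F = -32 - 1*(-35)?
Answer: -83592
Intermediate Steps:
F = 3 (F = -32 + 35 = 3)
S(j) = 4*j**2 (S(j) = (2*j)*(2*j) = 4*j**2)
S(-9)*(-255 - F) = (4*(-9)**2)*(-255 - 1*3) = (4*81)*(-255 - 3) = 324*(-258) = -83592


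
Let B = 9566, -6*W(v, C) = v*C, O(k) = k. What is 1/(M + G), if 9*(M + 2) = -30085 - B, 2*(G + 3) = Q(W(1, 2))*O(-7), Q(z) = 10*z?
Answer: -1/4399 ≈ -0.00022732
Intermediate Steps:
W(v, C) = -C*v/6 (W(v, C) = -v*C/6 = -C*v/6)
G = 26/3 (G = -3 + ((10*(-⅙*2*1))*(-7))/2 = -3 + ((10*(-⅓))*(-7))/2 = -3 + (-10/3*(-7))/2 = -3 + (½)*(70/3) = -3 + 35/3 = 26/3 ≈ 8.6667)
M = -13223/3 (M = -2 + (-30085 - 1*9566)/9 = -2 + (-30085 - 9566)/9 = -2 + (⅑)*(-39651) = -2 - 13217/3 = -13223/3 ≈ -4407.7)
1/(M + G) = 1/(-13223/3 + 26/3) = 1/(-4399) = -1/4399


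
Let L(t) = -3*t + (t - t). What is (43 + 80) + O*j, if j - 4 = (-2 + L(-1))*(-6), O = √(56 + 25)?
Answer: 105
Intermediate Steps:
O = 9 (O = √81 = 9)
L(t) = -3*t (L(t) = -3*t + 0 = -3*t)
j = -2 (j = 4 + (-2 - 3*(-1))*(-6) = 4 + (-2 + 3)*(-6) = 4 + 1*(-6) = 4 - 6 = -2)
(43 + 80) + O*j = (43 + 80) + 9*(-2) = 123 - 18 = 105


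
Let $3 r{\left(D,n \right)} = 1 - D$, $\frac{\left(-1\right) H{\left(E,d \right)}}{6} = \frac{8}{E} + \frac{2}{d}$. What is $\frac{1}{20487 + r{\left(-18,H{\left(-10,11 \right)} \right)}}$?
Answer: $\frac{3}{61480} \approx 4.8796 \cdot 10^{-5}$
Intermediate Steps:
$H{\left(E,d \right)} = - \frac{48}{E} - \frac{12}{d}$ ($H{\left(E,d \right)} = - 6 \left(\frac{8}{E} + \frac{2}{d}\right) = - 6 \left(\frac{2}{d} + \frac{8}{E}\right) = - \frac{48}{E} - \frac{12}{d}$)
$r{\left(D,n \right)} = \frac{1}{3} - \frac{D}{3}$ ($r{\left(D,n \right)} = \frac{1 - D}{3} = \frac{1}{3} - \frac{D}{3}$)
$\frac{1}{20487 + r{\left(-18,H{\left(-10,11 \right)} \right)}} = \frac{1}{20487 + \left(\frac{1}{3} - -6\right)} = \frac{1}{20487 + \left(\frac{1}{3} + 6\right)} = \frac{1}{20487 + \frac{19}{3}} = \frac{1}{\frac{61480}{3}} = \frac{3}{61480}$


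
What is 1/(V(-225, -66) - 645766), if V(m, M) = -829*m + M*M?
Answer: -1/454885 ≈ -2.1984e-6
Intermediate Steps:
V(m, M) = M² - 829*m (V(m, M) = -829*m + M² = M² - 829*m)
1/(V(-225, -66) - 645766) = 1/(((-66)² - 829*(-225)) - 645766) = 1/((4356 + 186525) - 645766) = 1/(190881 - 645766) = 1/(-454885) = -1/454885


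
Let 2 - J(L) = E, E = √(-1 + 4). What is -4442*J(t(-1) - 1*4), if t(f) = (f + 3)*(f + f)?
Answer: -8884 + 4442*√3 ≈ -1190.2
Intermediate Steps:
E = √3 ≈ 1.7320
t(f) = 2*f*(3 + f) (t(f) = (3 + f)*(2*f) = 2*f*(3 + f))
J(L) = 2 - √3
-4442*J(t(-1) - 1*4) = -4442*(2 - √3) = -8884 + 4442*√3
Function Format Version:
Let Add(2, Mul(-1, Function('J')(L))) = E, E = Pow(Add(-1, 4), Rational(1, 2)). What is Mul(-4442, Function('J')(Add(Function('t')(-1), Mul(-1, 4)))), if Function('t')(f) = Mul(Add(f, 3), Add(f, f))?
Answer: Add(-8884, Mul(4442, Pow(3, Rational(1, 2)))) ≈ -1190.2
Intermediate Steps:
E = Pow(3, Rational(1, 2)) ≈ 1.7320
Function('t')(f) = Mul(2, f, Add(3, f)) (Function('t')(f) = Mul(Add(3, f), Mul(2, f)) = Mul(2, f, Add(3, f)))
Function('J')(L) = Add(2, Mul(-1, Pow(3, Rational(1, 2))))
Mul(-4442, Function('J')(Add(Function('t')(-1), Mul(-1, 4)))) = Mul(-4442, Add(2, Mul(-1, Pow(3, Rational(1, 2))))) = Add(-8884, Mul(4442, Pow(3, Rational(1, 2))))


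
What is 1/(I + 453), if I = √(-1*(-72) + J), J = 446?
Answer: 453/204691 - √518/204691 ≈ 0.0021019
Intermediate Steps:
I = √518 (I = √(-1*(-72) + 446) = √(72 + 446) = √518 ≈ 22.760)
1/(I + 453) = 1/(√518 + 453) = 1/(453 + √518)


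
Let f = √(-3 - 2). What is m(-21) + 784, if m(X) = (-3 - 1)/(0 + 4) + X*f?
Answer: 783 - 21*I*√5 ≈ 783.0 - 46.957*I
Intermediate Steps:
f = I*√5 (f = √(-5) = I*√5 ≈ 2.2361*I)
m(X) = -1 + I*X*√5 (m(X) = (-3 - 1)/(0 + 4) + X*(I*√5) = -4/4 + I*X*√5 = -4*¼ + I*X*√5 = -1 + I*X*√5)
m(-21) + 784 = (-1 + I*(-21)*√5) + 784 = (-1 - 21*I*√5) + 784 = 783 - 21*I*√5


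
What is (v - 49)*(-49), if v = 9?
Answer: 1960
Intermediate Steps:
(v - 49)*(-49) = (9 - 49)*(-49) = -40*(-49) = 1960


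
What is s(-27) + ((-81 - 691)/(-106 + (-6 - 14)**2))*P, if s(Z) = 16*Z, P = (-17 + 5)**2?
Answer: -39696/49 ≈ -810.12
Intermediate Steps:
P = 144 (P = (-12)**2 = 144)
s(-27) + ((-81 - 691)/(-106 + (-6 - 14)**2))*P = 16*(-27) + ((-81 - 691)/(-106 + (-6 - 14)**2))*144 = -432 - 772/(-106 + (-20)**2)*144 = -432 - 772/(-106 + 400)*144 = -432 - 772/294*144 = -432 - 772*1/294*144 = -432 - 386/147*144 = -432 - 18528/49 = -39696/49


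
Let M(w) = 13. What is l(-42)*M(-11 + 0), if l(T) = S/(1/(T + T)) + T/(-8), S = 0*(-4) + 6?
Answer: -25935/4 ≈ -6483.8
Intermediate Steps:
S = 6 (S = 0 + 6 = 6)
l(T) = 95*T/8 (l(T) = 6/(1/(T + T)) + T/(-8) = 6/(1/(2*T)) + T*(-⅛) = 6/((1/(2*T))) - T/8 = 6*(2*T) - T/8 = 12*T - T/8 = 95*T/8)
l(-42)*M(-11 + 0) = ((95/8)*(-42))*13 = -1995/4*13 = -25935/4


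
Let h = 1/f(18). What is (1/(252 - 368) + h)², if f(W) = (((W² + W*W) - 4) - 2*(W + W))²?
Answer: 6685842289/90028520048896 ≈ 7.4264e-5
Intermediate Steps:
f(W) = (-4 - 4*W + 2*W²)² (f(W) = (((W² + W²) - 4) - 4*W)² = ((2*W² - 4) - 4*W)² = ((-4 + 2*W²) - 4*W)² = (-4 - 4*W + 2*W²)²)
h = 1/327184 (h = 1/(4*(2 - 1*18² + 2*18)²) = 1/(4*(2 - 1*324 + 36)²) = 1/(4*(2 - 324 + 36)²) = 1/(4*(-286)²) = 1/(4*81796) = 1/327184 ≈ 3.0564e-6)
(1/(252 - 368) + h)² = (1/(252 - 368) + 1/327184)² = (1/(-116) + 1/327184)² = (-1/116 + 1/327184)² = (-81767/9488336)² = 6685842289/90028520048896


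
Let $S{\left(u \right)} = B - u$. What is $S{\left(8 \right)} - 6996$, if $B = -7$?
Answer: $-7011$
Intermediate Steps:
$S{\left(u \right)} = -7 - u$
$S{\left(8 \right)} - 6996 = \left(-7 - 8\right) - 6996 = -15 - 6996 = -7011$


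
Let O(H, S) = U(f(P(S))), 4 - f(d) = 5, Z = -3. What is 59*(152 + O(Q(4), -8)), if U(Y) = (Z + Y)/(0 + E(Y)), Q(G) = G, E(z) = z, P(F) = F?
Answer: 9204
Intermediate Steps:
f(d) = -1 (f(d) = 4 - 1*5 = 4 - 5 = -1)
U(Y) = (-3 + Y)/Y (U(Y) = (-3 + Y)/(0 + Y) = (-3 + Y)/Y)
O(H, S) = 4 (O(H, S) = (-3 - 1)/(-1) = -1*(-4) = 4)
59*(152 + O(Q(4), -8)) = 59*(152 + 4) = 59*156 = 9204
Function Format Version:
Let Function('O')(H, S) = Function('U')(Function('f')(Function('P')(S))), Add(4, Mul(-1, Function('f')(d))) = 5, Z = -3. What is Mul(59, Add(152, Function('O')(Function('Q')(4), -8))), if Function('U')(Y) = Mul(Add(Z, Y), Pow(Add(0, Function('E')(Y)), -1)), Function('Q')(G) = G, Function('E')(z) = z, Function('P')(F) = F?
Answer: 9204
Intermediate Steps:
Function('f')(d) = -1 (Function('f')(d) = Add(4, Mul(-1, 5)) = Add(4, -5) = -1)
Function('U')(Y) = Mul(Pow(Y, -1), Add(-3, Y)) (Function('U')(Y) = Mul(Add(-3, Y), Pow(Add(0, Y), -1)) = Mul(Add(-3, Y), Pow(Y, -1)) = Mul(Pow(Y, -1), Add(-3, Y)))
Function('O')(H, S) = 4 (Function('O')(H, S) = Mul(Pow(-1, -1), Add(-3, -1)) = Mul(-1, -4) = 4)
Mul(59, Add(152, Function('O')(Function('Q')(4), -8))) = Mul(59, Add(152, 4)) = Mul(59, 156) = 9204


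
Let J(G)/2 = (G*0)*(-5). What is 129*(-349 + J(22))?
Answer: -45021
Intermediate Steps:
J(G) = 0 (J(G) = 2*((G*0)*(-5)) = 2*(0*(-5)) = 2*0 = 0)
129*(-349 + J(22)) = 129*(-349 + 0) = 129*(-349) = -45021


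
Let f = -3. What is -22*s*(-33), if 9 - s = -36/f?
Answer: -2178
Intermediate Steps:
s = -3 (s = 9 - (-36)/(-3) = 9 - (-36)*(-1)/3 = 9 - 1*12 = 9 - 12 = -3)
-22*s*(-33) = -22*(-3)*(-33) = 66*(-33) = -2178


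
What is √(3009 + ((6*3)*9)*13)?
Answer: √5115 ≈ 71.519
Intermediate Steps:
√(3009 + ((6*3)*9)*13) = √(3009 + (18*9)*13) = √(3009 + 162*13) = √(3009 + 2106) = √5115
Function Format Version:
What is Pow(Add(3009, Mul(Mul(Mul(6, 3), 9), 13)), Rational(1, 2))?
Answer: Pow(5115, Rational(1, 2)) ≈ 71.519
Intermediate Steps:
Pow(Add(3009, Mul(Mul(Mul(6, 3), 9), 13)), Rational(1, 2)) = Pow(Add(3009, Mul(Mul(18, 9), 13)), Rational(1, 2)) = Pow(Add(3009, Mul(162, 13)), Rational(1, 2)) = Pow(Add(3009, 2106), Rational(1, 2)) = Pow(5115, Rational(1, 2))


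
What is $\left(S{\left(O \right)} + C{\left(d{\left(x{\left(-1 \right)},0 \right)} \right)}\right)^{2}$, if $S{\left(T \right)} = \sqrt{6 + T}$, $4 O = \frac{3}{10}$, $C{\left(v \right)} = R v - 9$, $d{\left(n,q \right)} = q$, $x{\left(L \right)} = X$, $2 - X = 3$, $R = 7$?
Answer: $\frac{3483}{40} - \frac{81 \sqrt{30}}{10} \approx 42.709$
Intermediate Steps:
$X = -1$ ($X = 2 - 3 = -1$)
$x{\left(L \right)} = -1$
$C{\left(v \right)} = -9 + 7 v$ ($C{\left(v \right)} = 7 v - 9 = -9 + 7 v$)
$O = \frac{3}{40}$ ($O = \frac{3 \cdot \frac{1}{10}}{4} = \frac{1}{4} \cdot \frac{3}{10} = \frac{3}{40} \approx 0.075$)
$\left(S{\left(O \right)} + C{\left(d{\left(x{\left(-1 \right)},0 \right)} \right)}\right)^{2} = \left(\sqrt{6 + \frac{3}{40}} + \left(-9 + 7 \cdot 0\right)\right)^{2} = \left(\sqrt{\frac{243}{40}} + \left(-9 + 0\right)\right)^{2} = \left(\frac{9 \sqrt{30}}{20} - 9\right)^{2} = \left(-9 + \frac{9 \sqrt{30}}{20}\right)^{2}$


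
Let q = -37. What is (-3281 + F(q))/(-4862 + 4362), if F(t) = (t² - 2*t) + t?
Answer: 15/4 ≈ 3.7500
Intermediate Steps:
F(t) = t² - t
(-3281 + F(q))/(-4862 + 4362) = (-3281 - 37*(-1 - 37))/(-4862 + 4362) = (-3281 - 37*(-38))/(-500) = (-3281 + 1406)*(-1/500) = -1875*(-1/500) = 15/4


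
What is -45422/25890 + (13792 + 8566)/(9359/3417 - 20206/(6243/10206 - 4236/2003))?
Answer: -79664907222984589/870228054102012105 ≈ -0.091545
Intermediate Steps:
-45422/25890 + (13792 + 8566)/(9359/3417 - 20206/(6243/10206 - 4236/2003)) = -45422*1/25890 + 22358/(9359*(1/3417) - 20206/(6243*(1/10206) - 4236*1/2003)) = -22711/12945 + 22358/(9359/3417 - 20206/(2081/3402 - 4236/2003)) = -22711/12945 + 22358/(9359/3417 - 20206/(-10242629/6814206)) = -22711/12945 + 22358/(9359/3417 - 20206*(-6814206/10242629)) = -22711/12945 + 22358/(9359/3417 + 137687846436/10242629) = -22711/12945 + 22358/(470575232036623/34999063293) = -22711/12945 + 22358*(34999063293/470575232036623) = -22711/12945 + 111787008157842/67225033148089 = -79664907222984589/870228054102012105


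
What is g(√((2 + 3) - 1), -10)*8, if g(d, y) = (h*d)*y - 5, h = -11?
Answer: 1720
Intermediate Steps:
g(d, y) = -5 - 11*d*y (g(d, y) = (-11*d)*y - 5 = -11*d*y - 5 = -5 - 11*d*y)
g(√((2 + 3) - 1), -10)*8 = (-5 - 11*√((2 + 3) - 1)*(-10))*8 = (-5 - 11*√(5 - 1)*(-10))*8 = (-5 - 11*√4*(-10))*8 = (-5 - 11*2*(-10))*8 = (-5 + 220)*8 = 215*8 = 1720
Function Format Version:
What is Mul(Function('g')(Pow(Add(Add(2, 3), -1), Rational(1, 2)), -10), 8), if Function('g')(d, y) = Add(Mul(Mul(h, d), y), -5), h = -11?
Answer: 1720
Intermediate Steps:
Function('g')(d, y) = Add(-5, Mul(-11, d, y)) (Function('g')(d, y) = Add(Mul(Mul(-11, d), y), -5) = Add(Mul(-11, d, y), -5) = Add(-5, Mul(-11, d, y)))
Mul(Function('g')(Pow(Add(Add(2, 3), -1), Rational(1, 2)), -10), 8) = Mul(Add(-5, Mul(-11, Pow(Add(Add(2, 3), -1), Rational(1, 2)), -10)), 8) = Mul(Add(-5, Mul(-11, Pow(Add(5, -1), Rational(1, 2)), -10)), 8) = Mul(Add(-5, Mul(-11, Pow(4, Rational(1, 2)), -10)), 8) = Mul(Add(-5, Mul(-11, 2, -10)), 8) = Mul(Add(-5, 220), 8) = Mul(215, 8) = 1720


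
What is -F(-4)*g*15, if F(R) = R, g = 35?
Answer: 2100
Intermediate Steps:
-F(-4)*g*15 = -(-4*35)*15 = -(-140)*15 = -1*(-2100) = 2100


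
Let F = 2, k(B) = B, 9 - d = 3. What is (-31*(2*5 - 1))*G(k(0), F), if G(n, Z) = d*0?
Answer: 0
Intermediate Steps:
d = 6 (d = 9 - 1*3 = 9 - 3 = 6)
G(n, Z) = 0 (G(n, Z) = 6*0 = 0)
(-31*(2*5 - 1))*G(k(0), F) = -31*(2*5 - 1)*0 = -31*(10 - 1)*0 = -31*9*0 = -279*0 = 0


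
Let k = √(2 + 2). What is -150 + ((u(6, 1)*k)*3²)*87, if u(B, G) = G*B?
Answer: 9246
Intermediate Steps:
u(B, G) = B*G
k = 2 (k = √4 = 2)
-150 + ((u(6, 1)*k)*3²)*87 = -150 + (((6*1)*2)*3²)*87 = -150 + ((6*2)*9)*87 = -150 + (12*9)*87 = -150 + 108*87 = -150 + 9396 = 9246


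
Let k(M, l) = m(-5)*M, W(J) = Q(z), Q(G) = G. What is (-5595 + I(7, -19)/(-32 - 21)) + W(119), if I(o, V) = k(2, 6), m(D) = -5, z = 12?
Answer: -295889/53 ≈ -5582.8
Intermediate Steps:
W(J) = 12
k(M, l) = -5*M
I(o, V) = -10 (I(o, V) = -5*2 = -10)
(-5595 + I(7, -19)/(-32 - 21)) + W(119) = (-5595 - 10/(-32 - 21)) + 12 = (-5595 - 10/(-53)) + 12 = (-5595 - 10*(-1/53)) + 12 = (-5595 + 10/53) + 12 = -296525/53 + 12 = -295889/53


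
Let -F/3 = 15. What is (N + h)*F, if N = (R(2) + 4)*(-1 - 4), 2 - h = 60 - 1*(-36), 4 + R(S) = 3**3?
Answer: 10305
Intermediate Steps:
R(S) = 23 (R(S) = -4 + 3**3 = -4 + 27 = 23)
F = -45 (F = -3*15 = -45)
h = -94 (h = 2 - (60 - 1*(-36)) = 2 - (60 + 36) = 2 - 1*96 = 2 - 96 = -94)
N = -135 (N = (23 + 4)*(-1 - 4) = 27*(-5) = -135)
(N + h)*F = (-135 - 94)*(-45) = -229*(-45) = 10305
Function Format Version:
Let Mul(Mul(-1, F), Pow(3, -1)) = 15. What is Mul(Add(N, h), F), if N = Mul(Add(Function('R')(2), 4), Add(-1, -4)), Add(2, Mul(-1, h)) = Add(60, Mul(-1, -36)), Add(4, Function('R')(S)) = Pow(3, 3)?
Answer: 10305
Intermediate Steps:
Function('R')(S) = 23 (Function('R')(S) = Add(-4, Pow(3, 3)) = Add(-4, 27) = 23)
F = -45 (F = Mul(-3, 15) = -45)
h = -94 (h = Add(2, Mul(-1, Add(60, Mul(-1, -36)))) = Add(2, Mul(-1, Add(60, 36))) = Add(2, Mul(-1, 96)) = Add(2, -96) = -94)
N = -135 (N = Mul(Add(23, 4), Add(-1, -4)) = Mul(27, -5) = -135)
Mul(Add(N, h), F) = Mul(Add(-135, -94), -45) = Mul(-229, -45) = 10305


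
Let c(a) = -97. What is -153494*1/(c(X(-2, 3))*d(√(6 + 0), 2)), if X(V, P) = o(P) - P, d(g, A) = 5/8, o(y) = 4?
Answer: 1227952/485 ≈ 2531.9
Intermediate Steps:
d(g, A) = 5/8 (d(g, A) = 5*(⅛) = 5/8)
X(V, P) = 4 - P
-153494*1/(c(X(-2, 3))*d(√(6 + 0), 2)) = -153494/((5/8)*(-97)) = -153494/(-485/8) = -153494*(-8/485) = 1227952/485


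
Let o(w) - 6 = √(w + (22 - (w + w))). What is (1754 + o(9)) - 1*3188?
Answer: -1428 + √13 ≈ -1424.4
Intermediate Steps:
o(w) = 6 + √(22 - w) (o(w) = 6 + √(w + (22 - (w + w))) = 6 + √(w + (22 - 2*w)) = 6 + √(22 - w))
(1754 + o(9)) - 1*3188 = (1754 + (6 + √(22 - 1*9))) - 1*3188 = (1754 + (6 + √(22 - 9))) - 3188 = (1754 + (6 + √13)) - 3188 = (1760 + √13) - 3188 = -1428 + √13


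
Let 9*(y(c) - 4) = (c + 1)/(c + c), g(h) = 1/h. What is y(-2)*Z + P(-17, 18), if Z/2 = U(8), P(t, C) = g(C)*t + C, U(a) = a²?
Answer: 9587/18 ≈ 532.61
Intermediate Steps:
g(h) = 1/h
P(t, C) = C + t/C (P(t, C) = t/C + C = C + t/C)
y(c) = 4 + (1 + c)/(18*c) (y(c) = 4 + ((c + 1)/(c + c))/9 = 4 + ((1 + c)/((2*c)))/9 = 4 + ((1 + c)*(1/(2*c)))/9 = 4 + ((1 + c)/(2*c))/9 = 4 + (1 + c)/(18*c))
Z = 128 (Z = 2*8² = 2*64 = 128)
y(-2)*Z + P(-17, 18) = ((1/18)*(1 + 73*(-2))/(-2))*128 + (18 - 17/18) = ((1/18)*(-½)*(1 - 146))*128 + (18 - 17*1/18) = ((1/18)*(-½)*(-145))*128 + (18 - 17/18) = (145/36)*128 + 307/18 = 4640/9 + 307/18 = 9587/18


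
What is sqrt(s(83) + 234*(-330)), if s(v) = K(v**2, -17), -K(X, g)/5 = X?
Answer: I*sqrt(111665) ≈ 334.16*I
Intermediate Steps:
K(X, g) = -5*X
s(v) = -5*v**2
sqrt(s(83) + 234*(-330)) = sqrt(-5*83**2 + 234*(-330)) = sqrt(-5*6889 - 77220) = sqrt(-34445 - 77220) = sqrt(-111665) = I*sqrt(111665)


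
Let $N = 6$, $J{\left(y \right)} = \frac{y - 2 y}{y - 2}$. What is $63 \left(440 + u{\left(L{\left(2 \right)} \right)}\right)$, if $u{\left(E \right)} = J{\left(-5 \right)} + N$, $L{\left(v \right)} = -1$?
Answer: $28053$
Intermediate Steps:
$J{\left(y \right)} = - \frac{y}{-2 + y}$ ($J{\left(y \right)} = \frac{\left(-1\right) y}{-2 + y} = - \frac{y}{-2 + y}$)
$u{\left(E \right)} = \frac{37}{7}$ ($u{\left(E \right)} = \left(-1\right) \left(-5\right) \frac{1}{-2 - 5} + 6 = \left(-1\right) \left(-5\right) \frac{1}{-7} + 6 = \left(-1\right) \left(-5\right) \left(- \frac{1}{7}\right) + 6 = - \frac{5}{7} + 6 = \frac{37}{7}$)
$63 \left(440 + u{\left(L{\left(2 \right)} \right)}\right) = 63 \left(440 + \frac{37}{7}\right) = 63 \cdot \frac{3117}{7} = 28053$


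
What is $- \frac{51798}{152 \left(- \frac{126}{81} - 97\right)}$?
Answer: $\frac{233091}{67412} \approx 3.4577$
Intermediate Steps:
$- \frac{51798}{152 \left(- \frac{126}{81} - 97\right)} = - \frac{51798}{152 \left(\left(-126\right) \frac{1}{81} - 97\right)} = - \frac{51798}{152 \left(- \frac{14}{9} - 97\right)} = - \frac{51798}{152 \left(- \frac{887}{9}\right)} = - \frac{51798}{- \frac{134824}{9}} = \left(-51798\right) \left(- \frac{9}{134824}\right) = \frac{233091}{67412}$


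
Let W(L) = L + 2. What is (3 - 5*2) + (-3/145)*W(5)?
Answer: -1036/145 ≈ -7.1448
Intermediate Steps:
W(L) = 2 + L
(3 - 5*2) + (-3/145)*W(5) = (3 - 5*2) + (-3/145)*(2 + 5) = (3 - 10) - 3*1/145*7 = -7 - 3/145*7 = -7 - 21/145 = -1036/145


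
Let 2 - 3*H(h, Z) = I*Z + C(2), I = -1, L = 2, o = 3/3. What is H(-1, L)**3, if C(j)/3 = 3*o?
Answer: -125/27 ≈ -4.6296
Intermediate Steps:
o = 1 (o = 3*(1/3) = 1)
C(j) = 9 (C(j) = 3*(3*1) = 3*3 = 9)
H(h, Z) = -7/3 + Z/3 (H(h, Z) = 2/3 - (-Z + 9)/3 = 2/3 - (9 - Z)/3 = 2/3 + (-3 + Z/3) = -7/3 + Z/3)
H(-1, L)**3 = (-7/3 + (1/3)*2)**3 = (-7/3 + 2/3)**3 = (-5/3)**3 = -125/27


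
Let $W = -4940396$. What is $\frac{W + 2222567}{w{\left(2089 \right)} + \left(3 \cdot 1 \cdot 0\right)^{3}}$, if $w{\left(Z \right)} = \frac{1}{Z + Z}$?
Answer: $-11355089562$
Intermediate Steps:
$w{\left(Z \right)} = \frac{1}{2 Z}$
$\frac{W + 2222567}{w{\left(2089 \right)} + \left(3 \cdot 1 \cdot 0\right)^{3}} = \frac{-4940396 + 2222567}{\frac{1}{2 \cdot 2089} + \left(3 \cdot 1 \cdot 0\right)^{3}} = - \frac{2717829}{\frac{1}{2} \cdot \frac{1}{2089} + \left(3 \cdot 0\right)^{3}} = - \frac{2717829}{\frac{1}{4178} + 0^{3}} = - \frac{2717829}{\frac{1}{4178} + 0} = - 2717829 \frac{1}{\frac{1}{4178}} = \left(-2717829\right) 4178 = -11355089562$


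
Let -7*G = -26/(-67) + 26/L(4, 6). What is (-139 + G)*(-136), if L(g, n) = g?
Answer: 8928740/469 ≈ 19038.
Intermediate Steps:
G = -923/938 (G = -(-26/(-67) + 26/4)/7 = -(-26*(-1/67) + 26*(¼))/7 = -(26/67 + 13/2)/7 = -⅐*923/134 = -923/938 ≈ -0.98401)
(-139 + G)*(-136) = (-139 - 923/938)*(-136) = -131305/938*(-136) = 8928740/469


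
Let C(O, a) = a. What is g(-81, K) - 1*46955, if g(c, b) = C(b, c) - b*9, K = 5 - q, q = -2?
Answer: -47099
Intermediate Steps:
K = 7 (K = 5 - 1*(-2) = 5 + 2 = 7)
g(c, b) = c - 9*b (g(c, b) = c - b*9 = c - 9*b)
g(-81, K) - 1*46955 = (-81 - 9*7) - 1*46955 = (-81 - 63) - 46955 = -144 - 46955 = -47099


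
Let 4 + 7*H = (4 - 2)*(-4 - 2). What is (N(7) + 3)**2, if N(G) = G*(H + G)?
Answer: 1296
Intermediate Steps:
H = -16/7 (H = -4/7 + ((4 - 2)*(-4 - 2))/7 = -4/7 + (2*(-6))/7 = -4/7 + (1/7)*(-12) = -4/7 - 12/7 = -16/7 ≈ -2.2857)
N(G) = G*(-16/7 + G)
(N(7) + 3)**2 = ((1/7)*7*(-16 + 7*7) + 3)**2 = ((1/7)*7*(-16 + 49) + 3)**2 = ((1/7)*7*33 + 3)**2 = (33 + 3)**2 = 36**2 = 1296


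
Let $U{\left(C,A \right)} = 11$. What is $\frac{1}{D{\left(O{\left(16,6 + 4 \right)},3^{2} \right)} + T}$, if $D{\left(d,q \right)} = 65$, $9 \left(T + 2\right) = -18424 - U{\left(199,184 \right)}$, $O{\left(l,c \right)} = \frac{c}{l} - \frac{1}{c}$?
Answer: $- \frac{3}{5956} \approx -0.00050369$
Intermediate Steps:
$O{\left(l,c \right)} = - \frac{1}{c} + \frac{c}{l}$
$T = - \frac{6151}{3}$ ($T = -2 + \frac{-18424 - 11}{9} = -2 + \frac{1}{9} \left(-18435\right) = -2 - \frac{6145}{3} = - \frac{6151}{3} \approx -2050.3$)
$\frac{1}{D{\left(O{\left(16,6 + 4 \right)},3^{2} \right)} + T} = \frac{1}{65 - \frac{6151}{3}} = \frac{1}{- \frac{5956}{3}} = - \frac{3}{5956}$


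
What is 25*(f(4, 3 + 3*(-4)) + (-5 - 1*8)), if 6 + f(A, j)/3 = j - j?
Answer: -775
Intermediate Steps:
f(A, j) = -18 (f(A, j) = -18 + 3*(j - j) = -18 + 3*0 = -18 + 0 = -18)
25*(f(4, 3 + 3*(-4)) + (-5 - 1*8)) = 25*(-18 + (-5 - 1*8)) = 25*(-18 + (-5 - 8)) = 25*(-18 - 13) = 25*(-31) = -775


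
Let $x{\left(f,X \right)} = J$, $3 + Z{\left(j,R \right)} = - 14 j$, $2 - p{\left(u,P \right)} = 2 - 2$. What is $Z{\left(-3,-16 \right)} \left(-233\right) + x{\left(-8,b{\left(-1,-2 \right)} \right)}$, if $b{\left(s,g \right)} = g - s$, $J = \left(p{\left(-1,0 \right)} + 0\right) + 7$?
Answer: $-9078$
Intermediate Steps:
$p{\left(u,P \right)} = 2$ ($p{\left(u,P \right)} = 2 - \left(2 - 2\right) = 2 - 0 = 2 + 0 = 2$)
$J = 9$ ($J = \left(2 + 0\right) + 7 = 2 + 7 = 9$)
$Z{\left(j,R \right)} = -3 - 14 j$
$x{\left(f,X \right)} = 9$
$Z{\left(-3,-16 \right)} \left(-233\right) + x{\left(-8,b{\left(-1,-2 \right)} \right)} = \left(-3 - -42\right) \left(-233\right) + 9 = \left(-3 + 42\right) \left(-233\right) + 9 = 39 \left(-233\right) + 9 = -9087 + 9 = -9078$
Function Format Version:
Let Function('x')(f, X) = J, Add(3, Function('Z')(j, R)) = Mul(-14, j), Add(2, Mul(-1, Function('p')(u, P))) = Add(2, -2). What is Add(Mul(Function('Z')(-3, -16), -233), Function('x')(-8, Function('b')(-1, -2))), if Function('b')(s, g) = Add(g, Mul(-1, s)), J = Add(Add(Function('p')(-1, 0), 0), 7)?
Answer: -9078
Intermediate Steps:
Function('p')(u, P) = 2 (Function('p')(u, P) = Add(2, Mul(-1, Add(2, -2))) = Add(2, Mul(-1, 0)) = Add(2, 0) = 2)
J = 9 (J = Add(Add(2, 0), 7) = Add(2, 7) = 9)
Function('Z')(j, R) = Add(-3, Mul(-14, j))
Function('x')(f, X) = 9
Add(Mul(Function('Z')(-3, -16), -233), Function('x')(-8, Function('b')(-1, -2))) = Add(Mul(Add(-3, Mul(-14, -3)), -233), 9) = Add(Mul(Add(-3, 42), -233), 9) = Add(Mul(39, -233), 9) = Add(-9087, 9) = -9078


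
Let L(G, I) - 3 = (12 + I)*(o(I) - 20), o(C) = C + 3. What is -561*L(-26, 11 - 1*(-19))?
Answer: -307989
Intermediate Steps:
o(C) = 3 + C
L(G, I) = 3 + (-17 + I)*(12 + I) (L(G, I) = 3 + (12 + I)*((3 + I) - 20) = 3 + (12 + I)*(-17 + I) = 3 + (-17 + I)*(12 + I))
-561*L(-26, 11 - 1*(-19)) = -561*(-201 + (11 - 1*(-19))² - 5*(11 - 1*(-19))) = -561*(-201 + (11 + 19)² - 5*(11 + 19)) = -561*(-201 + 30² - 5*30) = -561*(-201 + 900 - 150) = -561*549 = -307989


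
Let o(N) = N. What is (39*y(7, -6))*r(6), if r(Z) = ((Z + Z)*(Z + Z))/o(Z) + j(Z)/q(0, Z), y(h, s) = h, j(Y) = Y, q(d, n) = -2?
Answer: 5733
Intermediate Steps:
r(Z) = 7*Z/2 (r(Z) = ((Z + Z)*(Z + Z))/Z + Z/(-2) = ((2*Z)*(2*Z))/Z + Z*(-1/2) = (4*Z**2)/Z - Z/2 = 4*Z - Z/2 = 7*Z/2)
(39*y(7, -6))*r(6) = (39*7)*((7/2)*6) = 273*21 = 5733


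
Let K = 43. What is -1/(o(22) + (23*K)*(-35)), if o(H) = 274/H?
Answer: 11/380628 ≈ 2.8900e-5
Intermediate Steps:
-1/(o(22) + (23*K)*(-35)) = -1/(274/22 + (23*43)*(-35)) = -1/(274*(1/22) + 989*(-35)) = -1/(137/11 - 34615) = -1/(-380628/11) = -1*(-11/380628) = 11/380628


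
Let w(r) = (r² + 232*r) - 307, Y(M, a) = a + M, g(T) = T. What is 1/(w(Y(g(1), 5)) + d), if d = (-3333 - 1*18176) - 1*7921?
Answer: -1/28309 ≈ -3.5324e-5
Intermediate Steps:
Y(M, a) = M + a
w(r) = -307 + r² + 232*r
d = -29430 (d = (-3333 - 18176) - 7921 = -21509 - 7921 = -29430)
1/(w(Y(g(1), 5)) + d) = 1/((-307 + (1 + 5)² + 232*(1 + 5)) - 29430) = 1/((-307 + 6² + 232*6) - 29430) = 1/((-307 + 36 + 1392) - 29430) = 1/(1121 - 29430) = 1/(-28309) = -1/28309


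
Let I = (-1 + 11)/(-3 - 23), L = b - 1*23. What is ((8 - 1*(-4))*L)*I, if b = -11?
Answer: 2040/13 ≈ 156.92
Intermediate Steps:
L = -34 (L = -11 - 1*23 = -11 - 23 = -34)
I = -5/13 (I = 10/(-26) = 10*(-1/26) = -5/13 ≈ -0.38462)
((8 - 1*(-4))*L)*I = ((8 - 1*(-4))*(-34))*(-5/13) = ((8 + 4)*(-34))*(-5/13) = (12*(-34))*(-5/13) = -408*(-5/13) = 2040/13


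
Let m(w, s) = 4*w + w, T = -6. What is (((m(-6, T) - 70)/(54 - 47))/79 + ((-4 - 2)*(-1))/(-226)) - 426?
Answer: -26633273/62489 ≈ -426.21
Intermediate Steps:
m(w, s) = 5*w
(((m(-6, T) - 70)/(54 - 47))/79 + ((-4 - 2)*(-1))/(-226)) - 426 = (((5*(-6) - 70)/(54 - 47))/79 + ((-4 - 2)*(-1))/(-226)) - 426 = (((-30 - 70)/7)*(1/79) - 6*(-1)*(-1/226)) - 426 = (-100*⅐*(1/79) + 6*(-1/226)) - 426 = (-100/7*1/79 - 3/113) - 426 = (-100/553 - 3/113) - 426 = -12959/62489 - 426 = -26633273/62489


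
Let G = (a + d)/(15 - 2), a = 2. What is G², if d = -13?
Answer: 121/169 ≈ 0.71598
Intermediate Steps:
G = -11/13 (G = (2 - 13)/(15 - 2) = -11/13 ≈ -0.84615)
G² = (-11/13)² = 121/169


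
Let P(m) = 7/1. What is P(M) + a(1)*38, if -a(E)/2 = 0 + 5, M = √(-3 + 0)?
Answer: -373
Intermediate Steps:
M = I*√3 (M = √(-3) = I*√3 ≈ 1.732*I)
P(m) = 7 (P(m) = 7*1 = 7)
a(E) = -10 (a(E) = -2*(0 + 5) = -2*5 = -10)
P(M) + a(1)*38 = 7 - 10*38 = 7 - 380 = -373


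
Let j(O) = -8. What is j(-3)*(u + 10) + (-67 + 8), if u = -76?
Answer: 469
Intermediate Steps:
j(-3)*(u + 10) + (-67 + 8) = -8*(-76 + 10) + (-67 + 8) = -8*(-66) - 59 = 528 - 59 = 469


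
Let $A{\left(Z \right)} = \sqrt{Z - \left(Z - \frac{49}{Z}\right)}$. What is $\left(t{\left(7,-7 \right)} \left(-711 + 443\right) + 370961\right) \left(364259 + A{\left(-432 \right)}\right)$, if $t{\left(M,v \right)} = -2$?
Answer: $135321125723 + \frac{2600479 i \sqrt{3}}{36} \approx 1.3532 \cdot 10^{11} + 1.2512 \cdot 10^{5} i$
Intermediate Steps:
$A{\left(Z \right)} = 7 \sqrt{\frac{1}{Z}}$ ($A{\left(Z \right)} = \sqrt{Z - \left(Z - \frac{49}{Z}\right)} = \sqrt{\frac{49}{Z}} = 7 \sqrt{\frac{1}{Z}}$)
$\left(t{\left(7,-7 \right)} \left(-711 + 443\right) + 370961\right) \left(364259 + A{\left(-432 \right)}\right) = \left(- 2 \left(-711 + 443\right) + 370961\right) \left(364259 + 7 \sqrt{\frac{1}{-432}}\right) = \left(\left(-2\right) \left(-268\right) + 370961\right) \left(364259 + 7 \sqrt{- \frac{1}{432}}\right) = \left(536 + 370961\right) \left(364259 + 7 \frac{i \sqrt{3}}{36}\right) = 371497 \left(364259 + \frac{7 i \sqrt{3}}{36}\right) = 135321125723 + \frac{2600479 i \sqrt{3}}{36}$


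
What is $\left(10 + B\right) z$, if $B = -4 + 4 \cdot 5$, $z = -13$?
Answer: $-338$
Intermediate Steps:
$B = 16$ ($B = -4 + 20 = 16$)
$\left(10 + B\right) z = \left(10 + 16\right) \left(-13\right) = 26 \left(-13\right) = -338$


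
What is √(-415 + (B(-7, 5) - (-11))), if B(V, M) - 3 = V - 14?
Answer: I*√422 ≈ 20.543*I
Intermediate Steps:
B(V, M) = -11 + V (B(V, M) = 3 + (V - 14) = 3 + (-14 + V) = -11 + V)
√(-415 + (B(-7, 5) - (-11))) = √(-415 + ((-11 - 7) - (-11))) = √(-415 + (-18 - 1*(-11))) = √(-415 + (-18 + 11)) = √(-415 - 7) = √(-422) = I*√422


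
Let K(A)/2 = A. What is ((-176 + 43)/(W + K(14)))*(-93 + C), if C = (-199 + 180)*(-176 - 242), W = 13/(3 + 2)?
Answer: -5219585/153 ≈ -34115.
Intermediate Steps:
K(A) = 2*A
W = 13/5 ≈ 2.6000
C = 7942 (C = -19*(-418) = 7942)
((-176 + 43)/(W + K(14)))*(-93 + C) = ((-176 + 43)/(13/5 + 2*14))*(-93 + 7942) = -133/(13/5 + 28)*7849 = -133/153/5*7849 = -133*5/153*7849 = -665/153*7849 = -5219585/153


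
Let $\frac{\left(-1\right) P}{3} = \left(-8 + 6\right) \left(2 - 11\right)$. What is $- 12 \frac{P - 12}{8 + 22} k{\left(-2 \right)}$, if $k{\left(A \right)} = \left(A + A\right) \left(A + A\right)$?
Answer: $\frac{2112}{5} \approx 422.4$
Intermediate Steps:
$P = -54$ ($P = - 3 \left(-8 + 6\right) \left(2 - 11\right) = - 3 \left(\left(-2\right) \left(-9\right)\right) = \left(-3\right) 18 = -54$)
$k{\left(A \right)} = 4 A^{2}$ ($k{\left(A \right)} = 2 A 2 A = 4 A^{2}$)
$- 12 \frac{P - 12}{8 + 22} k{\left(-2 \right)} = - 12 \frac{-54 - 12}{8 + 22} \cdot 4 \left(-2\right)^{2} = - 12 \left(- \frac{66}{30}\right) 4 \cdot 4 = - 12 \left(\left(-66\right) \frac{1}{30}\right) 16 = \left(-12\right) \left(- \frac{11}{5}\right) 16 = \frac{132}{5} \cdot 16 = \frac{2112}{5}$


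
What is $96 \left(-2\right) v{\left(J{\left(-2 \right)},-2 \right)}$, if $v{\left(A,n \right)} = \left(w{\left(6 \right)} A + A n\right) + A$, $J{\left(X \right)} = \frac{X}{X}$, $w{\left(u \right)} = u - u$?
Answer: $192$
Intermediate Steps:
$w{\left(u \right)} = 0$
$J{\left(X \right)} = 1$
$v{\left(A,n \right)} = A + A n$ ($v{\left(A,n \right)} = \left(0 A + A n\right) + A = \left(0 + A n\right) + A = A n + A = A + A n$)
$96 \left(-2\right) v{\left(J{\left(-2 \right)},-2 \right)} = 96 \left(-2\right) 1 \left(1 - 2\right) = - 192 \cdot 1 \left(-1\right) = \left(-192\right) \left(-1\right) = 192$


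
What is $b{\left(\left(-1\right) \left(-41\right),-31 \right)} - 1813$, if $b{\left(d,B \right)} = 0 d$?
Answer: $-1813$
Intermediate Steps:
$b{\left(d,B \right)} = 0$
$b{\left(\left(-1\right) \left(-41\right),-31 \right)} - 1813 = 0 - 1813 = -1813$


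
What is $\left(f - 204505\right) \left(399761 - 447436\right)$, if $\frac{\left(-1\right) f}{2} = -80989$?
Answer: $2027474725$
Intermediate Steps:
$f = 161978$ ($f = \left(-2\right) \left(-80989\right) = 161978$)
$\left(f - 204505\right) \left(399761 - 447436\right) = \left(161978 - 204505\right) \left(399761 - 447436\right) = \left(-42527\right) \left(-47675\right) = 2027474725$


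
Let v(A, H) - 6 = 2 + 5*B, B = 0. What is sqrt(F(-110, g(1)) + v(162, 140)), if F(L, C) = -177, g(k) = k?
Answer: 13*I ≈ 13.0*I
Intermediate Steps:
v(A, H) = 8 (v(A, H) = 6 + (2 + 5*0) = 6 + (2 + 0) = 6 + 2 = 8)
sqrt(F(-110, g(1)) + v(162, 140)) = sqrt(-177 + 8) = sqrt(-169) = 13*I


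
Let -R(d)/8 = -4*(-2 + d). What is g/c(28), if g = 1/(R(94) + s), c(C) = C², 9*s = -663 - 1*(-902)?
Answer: 9/20960240 ≈ 4.2938e-7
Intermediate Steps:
s = 239/9 (s = (-663 - 1*(-902))/9 = (-663 + 902)/9 = (⅑)*239 = 239/9 ≈ 26.556)
R(d) = -64 + 32*d (R(d) = -(-32)*(-2 + d) = -8*(8 - 4*d) = -64 + 32*d)
g = 9/26735 (g = 1/((-64 + 32*94) + 239/9) = 1/((-64 + 3008) + 239/9) = 1/(2944 + 239/9) = 1/(26735/9) = 9/26735 ≈ 0.00033664)
g/c(28) = 9/(26735*(28²)) = (9/26735)/784 = (9/26735)*(1/784) = 9/20960240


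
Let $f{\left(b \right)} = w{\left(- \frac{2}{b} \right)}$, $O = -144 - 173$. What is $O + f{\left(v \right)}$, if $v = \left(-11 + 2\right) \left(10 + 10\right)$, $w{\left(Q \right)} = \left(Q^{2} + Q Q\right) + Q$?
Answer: $- \frac{641902}{2025} \approx -316.99$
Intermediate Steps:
$w{\left(Q \right)} = Q + 2 Q^{2}$ ($w{\left(Q \right)} = \left(Q^{2} + Q^{2}\right) + Q = 2 Q^{2} + Q = Q + 2 Q^{2}$)
$v = -180$ ($v = \left(-9\right) 20 = -180$)
$O = -317$
$f{\left(b \right)} = - \frac{2 \left(1 - \frac{4}{b}\right)}{b}$ ($f{\left(b \right)} = - \frac{2}{b} \left(1 + 2 \left(- \frac{2}{b}\right)\right) = - \frac{2}{b} \left(1 - \frac{4}{b}\right) = - \frac{2 \left(1 - \frac{4}{b}\right)}{b}$)
$O + f{\left(v \right)} = -317 + \frac{2 \left(4 - -180\right)}{32400} = -317 + 2 \cdot \frac{1}{32400} \left(4 + 180\right) = -317 + 2 \cdot \frac{1}{32400} \cdot 184 = -317 + \frac{23}{2025} = - \frac{641902}{2025}$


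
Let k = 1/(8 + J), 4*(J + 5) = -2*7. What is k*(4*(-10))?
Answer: 80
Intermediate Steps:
J = -17/2 (J = -5 + (-2*7)/4 = -5 + (¼)*(-14) = -5 - 7/2 = -17/2 ≈ -8.5000)
k = -2 (k = 1/(8 - 17/2) = 1/(-½) = -2)
k*(4*(-10)) = -8*(-10) = -2*(-40) = 80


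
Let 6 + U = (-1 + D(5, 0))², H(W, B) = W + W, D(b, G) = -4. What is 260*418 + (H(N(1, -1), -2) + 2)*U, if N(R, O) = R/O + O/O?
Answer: 108718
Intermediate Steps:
N(R, O) = 1 + R/O (N(R, O) = R/O + 1 = 1 + R/O)
H(W, B) = 2*W
U = 19 (U = -6 + (-1 - 4)² = -6 + (-5)² = -6 + 25 = 19)
260*418 + (H(N(1, -1), -2) + 2)*U = 260*418 + (2*((-1 + 1)/(-1)) + 2)*19 = 108680 + (2*(-1*0) + 2)*19 = 108680 + (2*0 + 2)*19 = 108680 + (0 + 2)*19 = 108680 + 2*19 = 108680 + 38 = 108718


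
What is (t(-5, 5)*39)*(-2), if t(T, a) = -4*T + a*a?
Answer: -3510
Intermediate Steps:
t(T, a) = a² - 4*T (t(T, a) = -4*T + a² = a² - 4*T)
(t(-5, 5)*39)*(-2) = ((5² - 4*(-5))*39)*(-2) = ((25 + 20)*39)*(-2) = (45*39)*(-2) = 1755*(-2) = -3510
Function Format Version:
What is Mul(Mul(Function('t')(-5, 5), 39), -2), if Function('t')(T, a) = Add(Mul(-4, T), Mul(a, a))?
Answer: -3510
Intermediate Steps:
Function('t')(T, a) = Add(Pow(a, 2), Mul(-4, T)) (Function('t')(T, a) = Add(Mul(-4, T), Pow(a, 2)) = Add(Pow(a, 2), Mul(-4, T)))
Mul(Mul(Function('t')(-5, 5), 39), -2) = Mul(Mul(Add(Pow(5, 2), Mul(-4, -5)), 39), -2) = Mul(Mul(Add(25, 20), 39), -2) = Mul(Mul(45, 39), -2) = Mul(1755, -2) = -3510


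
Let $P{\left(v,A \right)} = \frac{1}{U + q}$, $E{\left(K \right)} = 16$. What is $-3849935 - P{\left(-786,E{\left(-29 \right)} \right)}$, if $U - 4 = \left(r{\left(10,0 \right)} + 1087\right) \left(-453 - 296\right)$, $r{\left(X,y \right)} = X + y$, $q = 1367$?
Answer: $- \frac{3158032381669}{820282} \approx -3.8499 \cdot 10^{6}$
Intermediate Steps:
$U = -821649$ ($U = 4 + \left(\left(10 + 0\right) + 1087\right) \left(-453 - 296\right) = 4 + \left(10 + 1087\right) \left(-749\right) = 4 + 1097 \left(-749\right) = 4 - 821653 = -821649$)
$P{\left(v,A \right)} = - \frac{1}{820282}$ ($P{\left(v,A \right)} = \frac{1}{-821649 + 1367} = \frac{1}{-820282} = - \frac{1}{820282}$)
$-3849935 - P{\left(-786,E{\left(-29 \right)} \right)} = -3849935 - - \frac{1}{820282} = -3849935 + \frac{1}{820282} = - \frac{3158032381669}{820282}$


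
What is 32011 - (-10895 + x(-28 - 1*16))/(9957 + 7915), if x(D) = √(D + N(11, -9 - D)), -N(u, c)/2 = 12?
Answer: 572111487/17872 - I*√17/8936 ≈ 32012.0 - 0.0004614*I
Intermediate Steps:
N(u, c) = -24 (N(u, c) = -2*12 = -24)
x(D) = √(-24 + D) (x(D) = √(D - 24) = √(-24 + D))
32011 - (-10895 + x(-28 - 1*16))/(9957 + 7915) = 32011 - (-10895 + √(-24 + (-28 - 1*16)))/(9957 + 7915) = 32011 - (-10895 + √(-24 + (-28 - 16)))/17872 = 32011 - (-10895 + √(-24 - 44))/17872 = 32011 - (-10895 + √(-68))/17872 = 32011 - (-10895 + 2*I*√17)/17872 = 32011 - (-10895/17872 + I*√17/8936) = 32011 + (10895/17872 - I*√17/8936) = 572111487/17872 - I*√17/8936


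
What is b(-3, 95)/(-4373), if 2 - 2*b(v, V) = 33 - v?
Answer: 17/4373 ≈ 0.0038875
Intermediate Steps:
b(v, V) = -31/2 + v/2 (b(v, V) = 1 - (33 - v)/2 = 1 + (-33/2 + v/2) = -31/2 + v/2)
b(-3, 95)/(-4373) = (-31/2 + (½)*(-3))/(-4373) = (-31/2 - 3/2)*(-1/4373) = -17*(-1/4373) = 17/4373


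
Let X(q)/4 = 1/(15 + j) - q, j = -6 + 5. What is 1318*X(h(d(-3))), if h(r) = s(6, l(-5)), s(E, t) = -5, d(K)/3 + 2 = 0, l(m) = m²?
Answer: 187156/7 ≈ 26737.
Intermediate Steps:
d(K) = -6 (d(K) = -6 + 3*0 = -6 + 0 = -6)
h(r) = -5
j = -1
X(q) = 2/7 - 4*q (X(q) = 4*(1/(15 - 1) - q) = 4*(1/14 - q) = 2/7 - 4*q)
1318*X(h(d(-3))) = 1318*(2/7 - 4*(-5)) = 1318*(2/7 + 20) = 1318*(142/7) = 187156/7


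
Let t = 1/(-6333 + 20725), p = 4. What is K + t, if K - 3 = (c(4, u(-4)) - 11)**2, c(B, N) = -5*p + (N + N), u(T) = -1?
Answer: 15716065/14392 ≈ 1092.0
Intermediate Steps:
c(B, N) = -20 + 2*N (c(B, N) = -5*4 + (N + N) = -20 + 2*N)
t = 1/14392 ≈ 6.9483e-5
K = 1092 (K = 3 + ((-20 + 2*(-1)) - 11)**2 = 3 + ((-20 - 2) - 11)**2 = 3 + (-22 - 11)**2 = 3 + (-33)**2 = 3 + 1089 = 1092)
K + t = 1092 + 1/14392 = 15716065/14392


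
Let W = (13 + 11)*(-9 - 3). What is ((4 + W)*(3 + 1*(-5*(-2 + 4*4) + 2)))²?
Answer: 340771600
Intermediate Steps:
W = -288 (W = 24*(-12) = -288)
((4 + W)*(3 + 1*(-5*(-2 + 4*4) + 2)))² = ((4 - 288)*(3 + 1*(-5*(-2 + 4*4) + 2)))² = (-284*(3 + 1*(-5*(-2 + 16) + 2)))² = (-284*(3 + 1*(-5*14 + 2)))² = (-284*(3 + 1*(-70 + 2)))² = (-284*(3 + 1*(-68)))² = (-284*(3 - 68))² = (-284*(-65))² = 18460² = 340771600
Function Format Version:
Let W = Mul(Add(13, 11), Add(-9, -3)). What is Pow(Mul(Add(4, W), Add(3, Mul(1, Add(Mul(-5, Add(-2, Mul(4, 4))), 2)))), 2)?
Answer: 340771600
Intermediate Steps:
W = -288 (W = Mul(24, -12) = -288)
Pow(Mul(Add(4, W), Add(3, Mul(1, Add(Mul(-5, Add(-2, Mul(4, 4))), 2)))), 2) = Pow(Mul(Add(4, -288), Add(3, Mul(1, Add(Mul(-5, Add(-2, Mul(4, 4))), 2)))), 2) = Pow(Mul(-284, Add(3, Mul(1, Add(Mul(-5, Add(-2, 16)), 2)))), 2) = Pow(Mul(-284, Add(3, Mul(1, Add(Mul(-5, 14), 2)))), 2) = Pow(Mul(-284, Add(3, Mul(1, Add(-70, 2)))), 2) = Pow(Mul(-284, Add(3, Mul(1, -68))), 2) = Pow(Mul(-284, Add(3, -68)), 2) = Pow(Mul(-284, -65), 2) = Pow(18460, 2) = 340771600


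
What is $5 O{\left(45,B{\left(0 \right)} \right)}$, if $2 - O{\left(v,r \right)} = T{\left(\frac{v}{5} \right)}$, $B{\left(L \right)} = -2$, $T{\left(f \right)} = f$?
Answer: $-35$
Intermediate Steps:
$O{\left(v,r \right)} = 2 - \frac{v}{5}$
$5 O{\left(45,B{\left(0 \right)} \right)} = 5 \left(2 - 9\right) = 5 \left(-7\right) = -35$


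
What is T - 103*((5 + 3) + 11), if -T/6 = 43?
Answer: -2215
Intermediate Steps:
T = -258 (T = -6*43 = -258)
T - 103*((5 + 3) + 11) = -258 - 103*((5 + 3) + 11) = -258 - 103*(8 + 11) = -258 - 103*19 = -258 - 1957 = -2215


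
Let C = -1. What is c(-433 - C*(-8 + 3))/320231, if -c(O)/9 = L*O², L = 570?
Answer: -984159720/320231 ≈ -3073.3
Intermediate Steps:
c(O) = -5130*O²
c(-433 - C*(-8 + 3))/320231 = -5130*(-433 - (-1)*(-8 + 3))²/320231 = -5130*(-433 - (-1)*(-5))²*(1/320231) = -5130*(-433 - 1*5)²*(1/320231) = -5130*(-433 - 5)²*(1/320231) = -5130*(-438)²*(1/320231) = -5130*191844*(1/320231) = -984159720*1/320231 = -984159720/320231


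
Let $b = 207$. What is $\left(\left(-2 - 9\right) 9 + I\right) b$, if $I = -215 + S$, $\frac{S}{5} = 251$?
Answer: $194787$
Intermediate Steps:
$S = 1255$ ($S = 5 \cdot 251 = 1255$)
$I = 1040$ ($I = -215 + 1255 = 1040$)
$\left(\left(-2 - 9\right) 9 + I\right) b = \left(\left(-2 - 9\right) 9 + 1040\right) 207 = \left(\left(-11\right) 9 + 1040\right) 207 = \left(-99 + 1040\right) 207 = 941 \cdot 207 = 194787$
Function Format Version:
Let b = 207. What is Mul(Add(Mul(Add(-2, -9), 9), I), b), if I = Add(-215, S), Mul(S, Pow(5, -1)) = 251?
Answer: 194787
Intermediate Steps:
S = 1255 (S = Mul(5, 251) = 1255)
I = 1040 (I = Add(-215, 1255) = 1040)
Mul(Add(Mul(Add(-2, -9), 9), I), b) = Mul(Add(Mul(Add(-2, -9), 9), 1040), 207) = Mul(Add(Mul(-11, 9), 1040), 207) = Mul(Add(-99, 1040), 207) = Mul(941, 207) = 194787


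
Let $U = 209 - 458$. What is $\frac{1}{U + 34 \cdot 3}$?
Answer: $- \frac{1}{147} \approx -0.0068027$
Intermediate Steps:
$U = -249$
$\frac{1}{U + 34 \cdot 3} = \frac{1}{-249 + 34 \cdot 3} = \frac{1}{-249 + 102} = \frac{1}{-147} = - \frac{1}{147}$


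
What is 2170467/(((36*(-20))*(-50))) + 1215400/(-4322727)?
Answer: 1037620211501/17290908000 ≈ 60.010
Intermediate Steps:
2170467/(((36*(-20))*(-50))) + 1215400/(-4322727) = 2170467/((-720*(-50))) + 1215400*(-1/4322727) = 2170467/36000 - 1215400/4322727 = 2170467*(1/36000) - 1215400/4322727 = 241163/4000 - 1215400/4322727 = 1037620211501/17290908000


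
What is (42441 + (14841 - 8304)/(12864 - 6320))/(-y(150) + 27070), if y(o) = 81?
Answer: 277740441/176616016 ≈ 1.5726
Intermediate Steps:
(42441 + (14841 - 8304)/(12864 - 6320))/(-y(150) + 27070) = (42441 + (14841 - 8304)/(12864 - 6320))/(-1*81 + 27070) = (42441 + 6537/6544)/(-81 + 27070) = (42441 + 6537*(1/6544))/26989 = (42441 + 6537/6544)*(1/26989) = (277740441/6544)*(1/26989) = 277740441/176616016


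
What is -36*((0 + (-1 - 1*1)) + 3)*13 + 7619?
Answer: 7151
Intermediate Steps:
-36*((0 + (-1 - 1*1)) + 3)*13 + 7619 = -36*((0 + (-1 - 1)) + 3)*13 + 7619 = -36*((0 - 2) + 3)*13 + 7619 = -36*(-2 + 3)*13 + 7619 = -36*1*13 + 7619 = -36*13 + 7619 = -468 + 7619 = 7151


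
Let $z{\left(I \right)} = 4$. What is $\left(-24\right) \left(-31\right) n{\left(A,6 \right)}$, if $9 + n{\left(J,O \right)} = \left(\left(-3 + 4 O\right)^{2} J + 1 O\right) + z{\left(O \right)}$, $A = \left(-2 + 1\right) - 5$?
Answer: $-1967880$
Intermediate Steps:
$A = -6$ ($A = -1 - 5 = -6$)
$n{\left(J,O \right)} = -5 + O + J \left(-3 + 4 O\right)^{2}$ ($n{\left(J,O \right)} = -9 + \left(\left(\left(-3 + 4 O\right)^{2} J + 1 O\right) + 4\right) = -9 + \left(\left(J \left(-3 + 4 O\right)^{2} + O\right) + 4\right) = -9 + \left(\left(O + J \left(-3 + 4 O\right)^{2}\right) + 4\right) = -9 + \left(4 + O + J \left(-3 + 4 O\right)^{2}\right) = -5 + O + J \left(-3 + 4 O\right)^{2}$)
$\left(-24\right) \left(-31\right) n{\left(A,6 \right)} = \left(-24\right) \left(-31\right) \left(-5 + 6 - 6 \left(-3 + 4 \cdot 6\right)^{2}\right) = 744 \left(-5 + 6 - 6 \left(-3 + 24\right)^{2}\right) = 744 \left(-5 + 6 - 6 \cdot 21^{2}\right) = 744 \left(-5 + 6 - 2646\right) = 744 \left(-2645\right) = -1967880$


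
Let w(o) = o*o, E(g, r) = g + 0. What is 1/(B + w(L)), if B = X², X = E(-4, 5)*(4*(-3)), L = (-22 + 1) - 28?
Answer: 1/4705 ≈ 0.00021254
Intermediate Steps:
E(g, r) = g
L = -49 (L = -21 - 28 = -49)
w(o) = o²
X = 48 (X = -16*(-3) = -4*(-12) = 48)
B = 2304 (B = 48² = 2304)
1/(B + w(L)) = 1/(2304 + (-49)²) = 1/(2304 + 2401) = 1/4705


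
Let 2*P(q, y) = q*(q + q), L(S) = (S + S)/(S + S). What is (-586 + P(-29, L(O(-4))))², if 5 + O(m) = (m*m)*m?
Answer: 65025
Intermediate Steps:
O(m) = -5 + m³ (O(m) = -5 + (m*m)*m = -5 + m²*m = -5 + m³)
L(S) = 1 (L(S) = (2*S)/((2*S)) = (2*S)*(1/(2*S)) = 1)
P(q, y) = q² (P(q, y) = (q*(q + q))/2 = (q*(2*q))/2 = (2*q²)/2 = q²)
(-586 + P(-29, L(O(-4))))² = (-586 + (-29)²)² = (-586 + 841)² = 255² = 65025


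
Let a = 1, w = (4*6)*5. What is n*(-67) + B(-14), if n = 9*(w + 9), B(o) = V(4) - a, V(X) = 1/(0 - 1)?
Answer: -77789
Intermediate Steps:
V(X) = -1 (V(X) = 1/(-1) = -1)
w = 120 (w = 24*5 = 120)
B(o) = -2 (B(o) = -1 - 1*1 = -1 - 1 = -2)
n = 1161 (n = 9*(120 + 9) = 9*129 = 1161)
n*(-67) + B(-14) = 1161*(-67) - 2 = -77787 - 2 = -77789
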